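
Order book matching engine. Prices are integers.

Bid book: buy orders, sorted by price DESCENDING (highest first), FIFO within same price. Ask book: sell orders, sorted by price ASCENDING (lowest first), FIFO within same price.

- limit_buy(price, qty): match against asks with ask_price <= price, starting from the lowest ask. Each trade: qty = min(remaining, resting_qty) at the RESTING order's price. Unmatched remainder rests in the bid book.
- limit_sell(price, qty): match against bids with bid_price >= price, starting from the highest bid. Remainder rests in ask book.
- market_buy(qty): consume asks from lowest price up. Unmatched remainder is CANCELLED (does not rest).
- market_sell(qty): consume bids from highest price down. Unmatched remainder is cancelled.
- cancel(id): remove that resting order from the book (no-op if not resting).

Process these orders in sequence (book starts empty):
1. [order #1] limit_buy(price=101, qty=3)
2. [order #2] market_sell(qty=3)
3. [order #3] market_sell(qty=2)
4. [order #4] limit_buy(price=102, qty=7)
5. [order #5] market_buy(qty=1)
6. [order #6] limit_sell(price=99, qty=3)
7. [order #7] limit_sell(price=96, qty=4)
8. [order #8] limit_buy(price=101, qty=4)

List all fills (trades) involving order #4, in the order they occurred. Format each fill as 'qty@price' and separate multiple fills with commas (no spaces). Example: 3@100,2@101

Answer: 3@102,4@102

Derivation:
After op 1 [order #1] limit_buy(price=101, qty=3): fills=none; bids=[#1:3@101] asks=[-]
After op 2 [order #2] market_sell(qty=3): fills=#1x#2:3@101; bids=[-] asks=[-]
After op 3 [order #3] market_sell(qty=2): fills=none; bids=[-] asks=[-]
After op 4 [order #4] limit_buy(price=102, qty=7): fills=none; bids=[#4:7@102] asks=[-]
After op 5 [order #5] market_buy(qty=1): fills=none; bids=[#4:7@102] asks=[-]
After op 6 [order #6] limit_sell(price=99, qty=3): fills=#4x#6:3@102; bids=[#4:4@102] asks=[-]
After op 7 [order #7] limit_sell(price=96, qty=4): fills=#4x#7:4@102; bids=[-] asks=[-]
After op 8 [order #8] limit_buy(price=101, qty=4): fills=none; bids=[#8:4@101] asks=[-]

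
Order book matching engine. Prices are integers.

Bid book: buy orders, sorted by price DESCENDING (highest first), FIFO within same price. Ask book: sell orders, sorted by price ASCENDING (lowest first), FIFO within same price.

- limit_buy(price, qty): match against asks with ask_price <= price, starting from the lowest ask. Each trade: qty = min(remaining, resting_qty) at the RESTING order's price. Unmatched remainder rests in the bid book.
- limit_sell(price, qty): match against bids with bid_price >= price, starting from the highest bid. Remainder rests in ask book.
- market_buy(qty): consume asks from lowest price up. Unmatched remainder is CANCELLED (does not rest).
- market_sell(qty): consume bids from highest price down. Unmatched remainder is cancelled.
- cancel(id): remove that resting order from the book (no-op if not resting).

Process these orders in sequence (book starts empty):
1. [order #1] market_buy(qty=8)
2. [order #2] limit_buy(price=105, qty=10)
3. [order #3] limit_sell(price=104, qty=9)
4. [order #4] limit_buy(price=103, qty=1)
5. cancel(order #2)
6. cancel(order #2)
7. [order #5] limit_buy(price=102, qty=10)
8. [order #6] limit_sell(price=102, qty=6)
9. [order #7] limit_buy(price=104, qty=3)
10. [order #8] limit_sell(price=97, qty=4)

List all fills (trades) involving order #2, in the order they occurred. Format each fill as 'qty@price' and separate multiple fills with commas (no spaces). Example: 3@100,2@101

Answer: 9@105

Derivation:
After op 1 [order #1] market_buy(qty=8): fills=none; bids=[-] asks=[-]
After op 2 [order #2] limit_buy(price=105, qty=10): fills=none; bids=[#2:10@105] asks=[-]
After op 3 [order #3] limit_sell(price=104, qty=9): fills=#2x#3:9@105; bids=[#2:1@105] asks=[-]
After op 4 [order #4] limit_buy(price=103, qty=1): fills=none; bids=[#2:1@105 #4:1@103] asks=[-]
After op 5 cancel(order #2): fills=none; bids=[#4:1@103] asks=[-]
After op 6 cancel(order #2): fills=none; bids=[#4:1@103] asks=[-]
After op 7 [order #5] limit_buy(price=102, qty=10): fills=none; bids=[#4:1@103 #5:10@102] asks=[-]
After op 8 [order #6] limit_sell(price=102, qty=6): fills=#4x#6:1@103 #5x#6:5@102; bids=[#5:5@102] asks=[-]
After op 9 [order #7] limit_buy(price=104, qty=3): fills=none; bids=[#7:3@104 #5:5@102] asks=[-]
After op 10 [order #8] limit_sell(price=97, qty=4): fills=#7x#8:3@104 #5x#8:1@102; bids=[#5:4@102] asks=[-]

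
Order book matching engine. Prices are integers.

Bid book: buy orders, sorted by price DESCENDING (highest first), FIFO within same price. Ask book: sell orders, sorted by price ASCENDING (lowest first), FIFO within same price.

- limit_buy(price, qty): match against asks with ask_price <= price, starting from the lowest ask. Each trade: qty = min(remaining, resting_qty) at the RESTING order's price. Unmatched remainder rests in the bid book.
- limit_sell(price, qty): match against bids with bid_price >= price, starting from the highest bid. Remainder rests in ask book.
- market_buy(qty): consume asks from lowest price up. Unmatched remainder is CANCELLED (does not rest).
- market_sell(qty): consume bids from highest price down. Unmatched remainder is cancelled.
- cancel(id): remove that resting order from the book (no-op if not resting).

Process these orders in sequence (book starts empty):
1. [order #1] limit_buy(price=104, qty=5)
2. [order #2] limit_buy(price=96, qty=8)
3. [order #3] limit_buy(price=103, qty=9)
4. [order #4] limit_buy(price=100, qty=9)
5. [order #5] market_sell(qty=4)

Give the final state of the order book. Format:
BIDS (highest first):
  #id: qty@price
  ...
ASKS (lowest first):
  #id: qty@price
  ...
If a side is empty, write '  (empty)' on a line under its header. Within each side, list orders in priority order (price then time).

After op 1 [order #1] limit_buy(price=104, qty=5): fills=none; bids=[#1:5@104] asks=[-]
After op 2 [order #2] limit_buy(price=96, qty=8): fills=none; bids=[#1:5@104 #2:8@96] asks=[-]
After op 3 [order #3] limit_buy(price=103, qty=9): fills=none; bids=[#1:5@104 #3:9@103 #2:8@96] asks=[-]
After op 4 [order #4] limit_buy(price=100, qty=9): fills=none; bids=[#1:5@104 #3:9@103 #4:9@100 #2:8@96] asks=[-]
After op 5 [order #5] market_sell(qty=4): fills=#1x#5:4@104; bids=[#1:1@104 #3:9@103 #4:9@100 #2:8@96] asks=[-]

Answer: BIDS (highest first):
  #1: 1@104
  #3: 9@103
  #4: 9@100
  #2: 8@96
ASKS (lowest first):
  (empty)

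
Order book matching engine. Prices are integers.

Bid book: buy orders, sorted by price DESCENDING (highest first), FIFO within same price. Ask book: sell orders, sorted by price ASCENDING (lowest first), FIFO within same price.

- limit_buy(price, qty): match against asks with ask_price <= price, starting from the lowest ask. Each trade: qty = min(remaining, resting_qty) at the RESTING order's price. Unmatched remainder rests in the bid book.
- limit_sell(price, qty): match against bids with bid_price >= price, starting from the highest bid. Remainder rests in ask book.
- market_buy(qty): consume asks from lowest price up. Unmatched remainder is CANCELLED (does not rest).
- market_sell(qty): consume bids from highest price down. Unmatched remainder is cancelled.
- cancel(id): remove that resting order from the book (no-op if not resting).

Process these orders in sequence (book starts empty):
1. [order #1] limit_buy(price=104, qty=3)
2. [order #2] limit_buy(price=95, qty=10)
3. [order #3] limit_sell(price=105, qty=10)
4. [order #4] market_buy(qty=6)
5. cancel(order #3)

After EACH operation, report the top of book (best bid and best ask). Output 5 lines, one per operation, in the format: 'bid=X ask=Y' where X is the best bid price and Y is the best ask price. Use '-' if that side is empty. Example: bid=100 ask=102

Answer: bid=104 ask=-
bid=104 ask=-
bid=104 ask=105
bid=104 ask=105
bid=104 ask=-

Derivation:
After op 1 [order #1] limit_buy(price=104, qty=3): fills=none; bids=[#1:3@104] asks=[-]
After op 2 [order #2] limit_buy(price=95, qty=10): fills=none; bids=[#1:3@104 #2:10@95] asks=[-]
After op 3 [order #3] limit_sell(price=105, qty=10): fills=none; bids=[#1:3@104 #2:10@95] asks=[#3:10@105]
After op 4 [order #4] market_buy(qty=6): fills=#4x#3:6@105; bids=[#1:3@104 #2:10@95] asks=[#3:4@105]
After op 5 cancel(order #3): fills=none; bids=[#1:3@104 #2:10@95] asks=[-]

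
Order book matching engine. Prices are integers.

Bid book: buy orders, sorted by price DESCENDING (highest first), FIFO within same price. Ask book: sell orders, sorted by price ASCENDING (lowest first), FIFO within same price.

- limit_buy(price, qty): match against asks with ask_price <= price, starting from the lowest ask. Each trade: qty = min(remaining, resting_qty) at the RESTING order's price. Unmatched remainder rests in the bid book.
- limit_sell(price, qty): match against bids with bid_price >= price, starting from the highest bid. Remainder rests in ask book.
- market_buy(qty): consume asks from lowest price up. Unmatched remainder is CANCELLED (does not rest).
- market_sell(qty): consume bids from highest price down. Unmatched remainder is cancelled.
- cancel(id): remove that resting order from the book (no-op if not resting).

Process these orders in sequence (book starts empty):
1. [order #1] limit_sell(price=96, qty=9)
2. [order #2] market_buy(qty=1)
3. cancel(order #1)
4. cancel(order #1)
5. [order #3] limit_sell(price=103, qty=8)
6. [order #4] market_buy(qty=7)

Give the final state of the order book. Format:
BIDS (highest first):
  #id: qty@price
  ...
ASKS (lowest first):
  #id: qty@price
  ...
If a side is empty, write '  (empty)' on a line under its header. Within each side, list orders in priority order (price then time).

After op 1 [order #1] limit_sell(price=96, qty=9): fills=none; bids=[-] asks=[#1:9@96]
After op 2 [order #2] market_buy(qty=1): fills=#2x#1:1@96; bids=[-] asks=[#1:8@96]
After op 3 cancel(order #1): fills=none; bids=[-] asks=[-]
After op 4 cancel(order #1): fills=none; bids=[-] asks=[-]
After op 5 [order #3] limit_sell(price=103, qty=8): fills=none; bids=[-] asks=[#3:8@103]
After op 6 [order #4] market_buy(qty=7): fills=#4x#3:7@103; bids=[-] asks=[#3:1@103]

Answer: BIDS (highest first):
  (empty)
ASKS (lowest first):
  #3: 1@103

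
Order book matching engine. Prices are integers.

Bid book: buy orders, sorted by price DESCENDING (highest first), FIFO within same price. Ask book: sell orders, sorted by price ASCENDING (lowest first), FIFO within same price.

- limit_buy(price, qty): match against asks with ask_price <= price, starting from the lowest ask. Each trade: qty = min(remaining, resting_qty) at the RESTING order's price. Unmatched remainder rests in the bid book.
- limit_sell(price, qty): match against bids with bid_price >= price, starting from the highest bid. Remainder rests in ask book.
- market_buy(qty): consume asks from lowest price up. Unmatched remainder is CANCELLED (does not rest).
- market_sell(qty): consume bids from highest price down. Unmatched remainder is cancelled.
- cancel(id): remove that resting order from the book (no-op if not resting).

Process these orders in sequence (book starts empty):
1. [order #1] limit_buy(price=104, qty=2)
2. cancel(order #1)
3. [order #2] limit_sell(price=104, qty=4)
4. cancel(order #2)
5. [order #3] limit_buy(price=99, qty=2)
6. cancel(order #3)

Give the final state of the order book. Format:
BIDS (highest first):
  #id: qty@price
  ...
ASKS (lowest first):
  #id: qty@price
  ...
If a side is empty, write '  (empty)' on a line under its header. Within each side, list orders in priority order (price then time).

Answer: BIDS (highest first):
  (empty)
ASKS (lowest first):
  (empty)

Derivation:
After op 1 [order #1] limit_buy(price=104, qty=2): fills=none; bids=[#1:2@104] asks=[-]
After op 2 cancel(order #1): fills=none; bids=[-] asks=[-]
After op 3 [order #2] limit_sell(price=104, qty=4): fills=none; bids=[-] asks=[#2:4@104]
After op 4 cancel(order #2): fills=none; bids=[-] asks=[-]
After op 5 [order #3] limit_buy(price=99, qty=2): fills=none; bids=[#3:2@99] asks=[-]
After op 6 cancel(order #3): fills=none; bids=[-] asks=[-]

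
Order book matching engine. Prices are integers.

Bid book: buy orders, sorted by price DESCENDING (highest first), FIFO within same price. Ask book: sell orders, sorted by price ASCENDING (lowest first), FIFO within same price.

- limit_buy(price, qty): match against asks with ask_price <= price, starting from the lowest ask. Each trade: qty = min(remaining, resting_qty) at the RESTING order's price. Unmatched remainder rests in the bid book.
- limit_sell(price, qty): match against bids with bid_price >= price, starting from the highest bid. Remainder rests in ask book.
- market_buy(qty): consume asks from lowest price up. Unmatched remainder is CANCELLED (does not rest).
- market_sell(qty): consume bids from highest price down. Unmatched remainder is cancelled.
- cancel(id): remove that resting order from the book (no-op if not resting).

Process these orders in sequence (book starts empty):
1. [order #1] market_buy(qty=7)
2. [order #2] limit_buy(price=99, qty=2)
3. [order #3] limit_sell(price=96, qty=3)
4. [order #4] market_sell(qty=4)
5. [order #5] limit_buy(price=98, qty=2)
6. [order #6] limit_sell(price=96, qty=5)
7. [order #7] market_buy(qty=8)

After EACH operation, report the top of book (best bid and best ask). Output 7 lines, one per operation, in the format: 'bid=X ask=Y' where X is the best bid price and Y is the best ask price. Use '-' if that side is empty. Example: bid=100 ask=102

Answer: bid=- ask=-
bid=99 ask=-
bid=- ask=96
bid=- ask=96
bid=98 ask=-
bid=- ask=96
bid=- ask=-

Derivation:
After op 1 [order #1] market_buy(qty=7): fills=none; bids=[-] asks=[-]
After op 2 [order #2] limit_buy(price=99, qty=2): fills=none; bids=[#2:2@99] asks=[-]
After op 3 [order #3] limit_sell(price=96, qty=3): fills=#2x#3:2@99; bids=[-] asks=[#3:1@96]
After op 4 [order #4] market_sell(qty=4): fills=none; bids=[-] asks=[#3:1@96]
After op 5 [order #5] limit_buy(price=98, qty=2): fills=#5x#3:1@96; bids=[#5:1@98] asks=[-]
After op 6 [order #6] limit_sell(price=96, qty=5): fills=#5x#6:1@98; bids=[-] asks=[#6:4@96]
After op 7 [order #7] market_buy(qty=8): fills=#7x#6:4@96; bids=[-] asks=[-]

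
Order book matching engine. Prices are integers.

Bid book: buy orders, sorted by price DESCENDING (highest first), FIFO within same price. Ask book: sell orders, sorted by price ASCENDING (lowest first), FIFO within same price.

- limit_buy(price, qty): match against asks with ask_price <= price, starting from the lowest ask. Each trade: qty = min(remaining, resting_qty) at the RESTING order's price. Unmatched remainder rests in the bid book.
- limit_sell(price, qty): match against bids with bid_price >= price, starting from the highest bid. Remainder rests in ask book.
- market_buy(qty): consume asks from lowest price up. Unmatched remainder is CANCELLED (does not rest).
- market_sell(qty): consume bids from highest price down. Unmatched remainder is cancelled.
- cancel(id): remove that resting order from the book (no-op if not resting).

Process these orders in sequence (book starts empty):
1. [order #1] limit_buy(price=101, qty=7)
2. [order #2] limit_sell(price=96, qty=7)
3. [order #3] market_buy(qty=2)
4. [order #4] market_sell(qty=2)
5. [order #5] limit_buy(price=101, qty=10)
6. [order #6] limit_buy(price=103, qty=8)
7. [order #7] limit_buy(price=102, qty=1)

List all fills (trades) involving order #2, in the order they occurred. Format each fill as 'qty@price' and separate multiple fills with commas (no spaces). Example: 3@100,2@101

After op 1 [order #1] limit_buy(price=101, qty=7): fills=none; bids=[#1:7@101] asks=[-]
After op 2 [order #2] limit_sell(price=96, qty=7): fills=#1x#2:7@101; bids=[-] asks=[-]
After op 3 [order #3] market_buy(qty=2): fills=none; bids=[-] asks=[-]
After op 4 [order #4] market_sell(qty=2): fills=none; bids=[-] asks=[-]
After op 5 [order #5] limit_buy(price=101, qty=10): fills=none; bids=[#5:10@101] asks=[-]
After op 6 [order #6] limit_buy(price=103, qty=8): fills=none; bids=[#6:8@103 #5:10@101] asks=[-]
After op 7 [order #7] limit_buy(price=102, qty=1): fills=none; bids=[#6:8@103 #7:1@102 #5:10@101] asks=[-]

Answer: 7@101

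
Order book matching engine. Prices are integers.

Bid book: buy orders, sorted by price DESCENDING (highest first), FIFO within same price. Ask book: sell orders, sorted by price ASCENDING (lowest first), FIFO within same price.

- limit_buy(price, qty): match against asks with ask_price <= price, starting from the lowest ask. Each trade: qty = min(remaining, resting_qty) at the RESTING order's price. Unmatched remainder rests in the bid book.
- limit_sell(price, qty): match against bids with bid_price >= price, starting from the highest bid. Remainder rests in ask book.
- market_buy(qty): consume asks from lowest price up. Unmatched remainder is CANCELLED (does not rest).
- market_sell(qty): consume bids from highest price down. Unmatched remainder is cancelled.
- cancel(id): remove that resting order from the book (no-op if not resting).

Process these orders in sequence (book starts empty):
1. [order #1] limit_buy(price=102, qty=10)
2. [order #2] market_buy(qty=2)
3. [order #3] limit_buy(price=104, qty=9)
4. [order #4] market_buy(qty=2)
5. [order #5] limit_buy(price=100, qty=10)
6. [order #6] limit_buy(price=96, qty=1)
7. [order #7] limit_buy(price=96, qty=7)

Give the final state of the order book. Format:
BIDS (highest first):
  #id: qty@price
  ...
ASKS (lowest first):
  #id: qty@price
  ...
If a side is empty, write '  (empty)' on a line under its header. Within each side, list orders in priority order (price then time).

After op 1 [order #1] limit_buy(price=102, qty=10): fills=none; bids=[#1:10@102] asks=[-]
After op 2 [order #2] market_buy(qty=2): fills=none; bids=[#1:10@102] asks=[-]
After op 3 [order #3] limit_buy(price=104, qty=9): fills=none; bids=[#3:9@104 #1:10@102] asks=[-]
After op 4 [order #4] market_buy(qty=2): fills=none; bids=[#3:9@104 #1:10@102] asks=[-]
After op 5 [order #5] limit_buy(price=100, qty=10): fills=none; bids=[#3:9@104 #1:10@102 #5:10@100] asks=[-]
After op 6 [order #6] limit_buy(price=96, qty=1): fills=none; bids=[#3:9@104 #1:10@102 #5:10@100 #6:1@96] asks=[-]
After op 7 [order #7] limit_buy(price=96, qty=7): fills=none; bids=[#3:9@104 #1:10@102 #5:10@100 #6:1@96 #7:7@96] asks=[-]

Answer: BIDS (highest first):
  #3: 9@104
  #1: 10@102
  #5: 10@100
  #6: 1@96
  #7: 7@96
ASKS (lowest first):
  (empty)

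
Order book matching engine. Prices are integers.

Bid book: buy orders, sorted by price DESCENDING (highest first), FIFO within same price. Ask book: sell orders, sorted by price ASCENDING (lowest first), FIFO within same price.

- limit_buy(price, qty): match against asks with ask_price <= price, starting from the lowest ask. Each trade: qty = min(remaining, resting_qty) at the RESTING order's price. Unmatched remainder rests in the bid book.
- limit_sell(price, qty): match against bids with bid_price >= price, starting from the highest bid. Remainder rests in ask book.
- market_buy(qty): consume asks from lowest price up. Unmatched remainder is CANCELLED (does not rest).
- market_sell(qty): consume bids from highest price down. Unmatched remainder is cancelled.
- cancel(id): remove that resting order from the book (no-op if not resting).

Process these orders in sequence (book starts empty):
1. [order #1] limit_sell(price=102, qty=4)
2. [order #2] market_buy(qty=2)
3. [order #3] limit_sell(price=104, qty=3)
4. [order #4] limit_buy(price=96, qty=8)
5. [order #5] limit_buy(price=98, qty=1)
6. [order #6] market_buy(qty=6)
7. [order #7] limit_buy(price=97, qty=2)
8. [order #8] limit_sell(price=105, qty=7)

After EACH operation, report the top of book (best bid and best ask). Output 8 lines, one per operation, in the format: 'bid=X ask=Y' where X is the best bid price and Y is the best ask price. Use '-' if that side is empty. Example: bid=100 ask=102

After op 1 [order #1] limit_sell(price=102, qty=4): fills=none; bids=[-] asks=[#1:4@102]
After op 2 [order #2] market_buy(qty=2): fills=#2x#1:2@102; bids=[-] asks=[#1:2@102]
After op 3 [order #3] limit_sell(price=104, qty=3): fills=none; bids=[-] asks=[#1:2@102 #3:3@104]
After op 4 [order #4] limit_buy(price=96, qty=8): fills=none; bids=[#4:8@96] asks=[#1:2@102 #3:3@104]
After op 5 [order #5] limit_buy(price=98, qty=1): fills=none; bids=[#5:1@98 #4:8@96] asks=[#1:2@102 #3:3@104]
After op 6 [order #6] market_buy(qty=6): fills=#6x#1:2@102 #6x#3:3@104; bids=[#5:1@98 #4:8@96] asks=[-]
After op 7 [order #7] limit_buy(price=97, qty=2): fills=none; bids=[#5:1@98 #7:2@97 #4:8@96] asks=[-]
After op 8 [order #8] limit_sell(price=105, qty=7): fills=none; bids=[#5:1@98 #7:2@97 #4:8@96] asks=[#8:7@105]

Answer: bid=- ask=102
bid=- ask=102
bid=- ask=102
bid=96 ask=102
bid=98 ask=102
bid=98 ask=-
bid=98 ask=-
bid=98 ask=105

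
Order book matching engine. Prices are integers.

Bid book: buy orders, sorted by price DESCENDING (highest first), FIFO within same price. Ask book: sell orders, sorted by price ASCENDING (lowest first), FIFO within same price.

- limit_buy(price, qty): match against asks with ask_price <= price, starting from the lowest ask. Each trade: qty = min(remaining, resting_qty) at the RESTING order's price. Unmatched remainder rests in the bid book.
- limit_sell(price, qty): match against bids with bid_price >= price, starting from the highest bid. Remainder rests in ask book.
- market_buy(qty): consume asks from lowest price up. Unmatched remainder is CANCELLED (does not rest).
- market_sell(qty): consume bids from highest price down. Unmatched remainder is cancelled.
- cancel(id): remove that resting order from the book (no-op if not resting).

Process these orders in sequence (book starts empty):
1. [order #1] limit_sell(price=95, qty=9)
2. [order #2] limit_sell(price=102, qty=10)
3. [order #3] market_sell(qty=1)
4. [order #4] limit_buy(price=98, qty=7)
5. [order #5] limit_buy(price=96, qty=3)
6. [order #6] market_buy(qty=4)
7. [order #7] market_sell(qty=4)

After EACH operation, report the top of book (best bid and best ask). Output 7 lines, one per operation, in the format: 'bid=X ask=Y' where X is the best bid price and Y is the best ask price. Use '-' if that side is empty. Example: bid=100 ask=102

Answer: bid=- ask=95
bid=- ask=95
bid=- ask=95
bid=- ask=95
bid=96 ask=102
bid=96 ask=102
bid=- ask=102

Derivation:
After op 1 [order #1] limit_sell(price=95, qty=9): fills=none; bids=[-] asks=[#1:9@95]
After op 2 [order #2] limit_sell(price=102, qty=10): fills=none; bids=[-] asks=[#1:9@95 #2:10@102]
After op 3 [order #3] market_sell(qty=1): fills=none; bids=[-] asks=[#1:9@95 #2:10@102]
After op 4 [order #4] limit_buy(price=98, qty=7): fills=#4x#1:7@95; bids=[-] asks=[#1:2@95 #2:10@102]
After op 5 [order #5] limit_buy(price=96, qty=3): fills=#5x#1:2@95; bids=[#5:1@96] asks=[#2:10@102]
After op 6 [order #6] market_buy(qty=4): fills=#6x#2:4@102; bids=[#5:1@96] asks=[#2:6@102]
After op 7 [order #7] market_sell(qty=4): fills=#5x#7:1@96; bids=[-] asks=[#2:6@102]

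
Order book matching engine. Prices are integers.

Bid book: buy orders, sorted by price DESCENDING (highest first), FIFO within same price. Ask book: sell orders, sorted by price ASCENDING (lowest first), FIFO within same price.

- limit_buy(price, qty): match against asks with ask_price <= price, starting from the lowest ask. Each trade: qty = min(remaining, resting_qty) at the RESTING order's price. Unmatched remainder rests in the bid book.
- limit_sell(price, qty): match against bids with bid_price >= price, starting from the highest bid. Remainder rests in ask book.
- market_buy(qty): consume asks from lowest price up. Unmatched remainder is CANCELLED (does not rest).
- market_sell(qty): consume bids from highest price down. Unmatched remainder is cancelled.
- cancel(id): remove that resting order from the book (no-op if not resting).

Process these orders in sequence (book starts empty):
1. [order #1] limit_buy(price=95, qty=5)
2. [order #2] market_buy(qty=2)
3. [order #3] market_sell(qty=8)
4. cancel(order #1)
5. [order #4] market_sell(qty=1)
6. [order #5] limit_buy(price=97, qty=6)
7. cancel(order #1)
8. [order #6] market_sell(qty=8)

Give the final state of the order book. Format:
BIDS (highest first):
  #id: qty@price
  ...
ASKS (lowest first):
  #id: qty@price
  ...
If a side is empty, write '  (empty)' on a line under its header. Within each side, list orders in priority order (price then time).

Answer: BIDS (highest first):
  (empty)
ASKS (lowest first):
  (empty)

Derivation:
After op 1 [order #1] limit_buy(price=95, qty=5): fills=none; bids=[#1:5@95] asks=[-]
After op 2 [order #2] market_buy(qty=2): fills=none; bids=[#1:5@95] asks=[-]
After op 3 [order #3] market_sell(qty=8): fills=#1x#3:5@95; bids=[-] asks=[-]
After op 4 cancel(order #1): fills=none; bids=[-] asks=[-]
After op 5 [order #4] market_sell(qty=1): fills=none; bids=[-] asks=[-]
After op 6 [order #5] limit_buy(price=97, qty=6): fills=none; bids=[#5:6@97] asks=[-]
After op 7 cancel(order #1): fills=none; bids=[#5:6@97] asks=[-]
After op 8 [order #6] market_sell(qty=8): fills=#5x#6:6@97; bids=[-] asks=[-]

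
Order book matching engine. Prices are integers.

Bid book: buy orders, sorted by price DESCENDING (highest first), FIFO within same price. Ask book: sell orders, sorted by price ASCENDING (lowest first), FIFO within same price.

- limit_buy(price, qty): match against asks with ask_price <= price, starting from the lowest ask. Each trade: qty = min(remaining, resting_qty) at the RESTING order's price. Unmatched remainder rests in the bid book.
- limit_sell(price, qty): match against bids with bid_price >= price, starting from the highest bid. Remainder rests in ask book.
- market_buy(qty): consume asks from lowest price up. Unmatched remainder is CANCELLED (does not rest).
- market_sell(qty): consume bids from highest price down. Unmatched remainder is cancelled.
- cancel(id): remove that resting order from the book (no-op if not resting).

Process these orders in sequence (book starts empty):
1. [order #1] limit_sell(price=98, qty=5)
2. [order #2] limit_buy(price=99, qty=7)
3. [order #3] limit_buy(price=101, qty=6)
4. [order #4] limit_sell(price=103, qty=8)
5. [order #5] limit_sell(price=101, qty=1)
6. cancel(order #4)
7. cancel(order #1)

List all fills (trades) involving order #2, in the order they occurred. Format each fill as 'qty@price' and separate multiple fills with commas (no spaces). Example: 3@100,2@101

Answer: 5@98

Derivation:
After op 1 [order #1] limit_sell(price=98, qty=5): fills=none; bids=[-] asks=[#1:5@98]
After op 2 [order #2] limit_buy(price=99, qty=7): fills=#2x#1:5@98; bids=[#2:2@99] asks=[-]
After op 3 [order #3] limit_buy(price=101, qty=6): fills=none; bids=[#3:6@101 #2:2@99] asks=[-]
After op 4 [order #4] limit_sell(price=103, qty=8): fills=none; bids=[#3:6@101 #2:2@99] asks=[#4:8@103]
After op 5 [order #5] limit_sell(price=101, qty=1): fills=#3x#5:1@101; bids=[#3:5@101 #2:2@99] asks=[#4:8@103]
After op 6 cancel(order #4): fills=none; bids=[#3:5@101 #2:2@99] asks=[-]
After op 7 cancel(order #1): fills=none; bids=[#3:5@101 #2:2@99] asks=[-]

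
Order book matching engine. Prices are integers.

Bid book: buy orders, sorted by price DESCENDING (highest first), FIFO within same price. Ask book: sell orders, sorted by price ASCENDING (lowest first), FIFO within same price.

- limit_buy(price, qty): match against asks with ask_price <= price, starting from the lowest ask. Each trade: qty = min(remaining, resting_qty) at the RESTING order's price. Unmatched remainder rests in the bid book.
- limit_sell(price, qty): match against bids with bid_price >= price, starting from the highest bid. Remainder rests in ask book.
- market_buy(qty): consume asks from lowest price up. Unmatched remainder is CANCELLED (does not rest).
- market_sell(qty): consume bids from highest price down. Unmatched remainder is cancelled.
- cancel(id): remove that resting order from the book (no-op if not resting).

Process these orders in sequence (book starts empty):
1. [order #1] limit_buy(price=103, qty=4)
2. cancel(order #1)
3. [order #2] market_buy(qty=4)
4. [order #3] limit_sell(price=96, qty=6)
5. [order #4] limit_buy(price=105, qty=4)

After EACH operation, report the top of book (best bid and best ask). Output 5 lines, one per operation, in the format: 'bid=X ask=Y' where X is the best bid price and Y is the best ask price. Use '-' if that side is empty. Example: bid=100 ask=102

Answer: bid=103 ask=-
bid=- ask=-
bid=- ask=-
bid=- ask=96
bid=- ask=96

Derivation:
After op 1 [order #1] limit_buy(price=103, qty=4): fills=none; bids=[#1:4@103] asks=[-]
After op 2 cancel(order #1): fills=none; bids=[-] asks=[-]
After op 3 [order #2] market_buy(qty=4): fills=none; bids=[-] asks=[-]
After op 4 [order #3] limit_sell(price=96, qty=6): fills=none; bids=[-] asks=[#3:6@96]
After op 5 [order #4] limit_buy(price=105, qty=4): fills=#4x#3:4@96; bids=[-] asks=[#3:2@96]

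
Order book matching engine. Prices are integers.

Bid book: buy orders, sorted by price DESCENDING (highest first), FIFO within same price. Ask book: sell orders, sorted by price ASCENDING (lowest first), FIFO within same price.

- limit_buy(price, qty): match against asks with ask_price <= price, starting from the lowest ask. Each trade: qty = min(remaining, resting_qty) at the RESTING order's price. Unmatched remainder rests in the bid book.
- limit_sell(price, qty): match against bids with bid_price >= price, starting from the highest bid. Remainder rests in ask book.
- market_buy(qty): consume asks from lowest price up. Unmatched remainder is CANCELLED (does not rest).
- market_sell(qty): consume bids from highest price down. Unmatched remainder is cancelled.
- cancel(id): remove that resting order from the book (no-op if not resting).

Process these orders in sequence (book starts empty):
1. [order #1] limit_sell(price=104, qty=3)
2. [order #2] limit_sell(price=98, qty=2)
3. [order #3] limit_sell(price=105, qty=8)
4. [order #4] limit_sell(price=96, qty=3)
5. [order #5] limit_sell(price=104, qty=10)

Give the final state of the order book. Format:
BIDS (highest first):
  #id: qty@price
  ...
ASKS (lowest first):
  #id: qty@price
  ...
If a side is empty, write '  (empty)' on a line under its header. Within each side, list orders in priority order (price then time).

Answer: BIDS (highest first):
  (empty)
ASKS (lowest first):
  #4: 3@96
  #2: 2@98
  #1: 3@104
  #5: 10@104
  #3: 8@105

Derivation:
After op 1 [order #1] limit_sell(price=104, qty=3): fills=none; bids=[-] asks=[#1:3@104]
After op 2 [order #2] limit_sell(price=98, qty=2): fills=none; bids=[-] asks=[#2:2@98 #1:3@104]
After op 3 [order #3] limit_sell(price=105, qty=8): fills=none; bids=[-] asks=[#2:2@98 #1:3@104 #3:8@105]
After op 4 [order #4] limit_sell(price=96, qty=3): fills=none; bids=[-] asks=[#4:3@96 #2:2@98 #1:3@104 #3:8@105]
After op 5 [order #5] limit_sell(price=104, qty=10): fills=none; bids=[-] asks=[#4:3@96 #2:2@98 #1:3@104 #5:10@104 #3:8@105]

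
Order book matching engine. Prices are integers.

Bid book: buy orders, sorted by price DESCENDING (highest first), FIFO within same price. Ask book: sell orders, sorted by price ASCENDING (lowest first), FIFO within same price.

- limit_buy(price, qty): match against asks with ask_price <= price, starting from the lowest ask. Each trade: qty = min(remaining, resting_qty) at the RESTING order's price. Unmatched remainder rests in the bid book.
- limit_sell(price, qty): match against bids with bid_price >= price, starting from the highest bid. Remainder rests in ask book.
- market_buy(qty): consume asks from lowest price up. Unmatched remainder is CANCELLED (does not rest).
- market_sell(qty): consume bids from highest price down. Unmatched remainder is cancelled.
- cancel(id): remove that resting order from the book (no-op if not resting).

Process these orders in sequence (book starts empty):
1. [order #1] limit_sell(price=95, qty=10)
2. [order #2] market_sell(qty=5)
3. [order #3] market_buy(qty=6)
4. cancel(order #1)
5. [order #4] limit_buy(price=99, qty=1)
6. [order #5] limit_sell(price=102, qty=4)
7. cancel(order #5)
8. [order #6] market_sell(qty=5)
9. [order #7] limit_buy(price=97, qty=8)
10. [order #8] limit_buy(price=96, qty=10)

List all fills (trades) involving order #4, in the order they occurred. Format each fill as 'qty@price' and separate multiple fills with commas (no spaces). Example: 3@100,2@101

Answer: 1@99

Derivation:
After op 1 [order #1] limit_sell(price=95, qty=10): fills=none; bids=[-] asks=[#1:10@95]
After op 2 [order #2] market_sell(qty=5): fills=none; bids=[-] asks=[#1:10@95]
After op 3 [order #3] market_buy(qty=6): fills=#3x#1:6@95; bids=[-] asks=[#1:4@95]
After op 4 cancel(order #1): fills=none; bids=[-] asks=[-]
After op 5 [order #4] limit_buy(price=99, qty=1): fills=none; bids=[#4:1@99] asks=[-]
After op 6 [order #5] limit_sell(price=102, qty=4): fills=none; bids=[#4:1@99] asks=[#5:4@102]
After op 7 cancel(order #5): fills=none; bids=[#4:1@99] asks=[-]
After op 8 [order #6] market_sell(qty=5): fills=#4x#6:1@99; bids=[-] asks=[-]
After op 9 [order #7] limit_buy(price=97, qty=8): fills=none; bids=[#7:8@97] asks=[-]
After op 10 [order #8] limit_buy(price=96, qty=10): fills=none; bids=[#7:8@97 #8:10@96] asks=[-]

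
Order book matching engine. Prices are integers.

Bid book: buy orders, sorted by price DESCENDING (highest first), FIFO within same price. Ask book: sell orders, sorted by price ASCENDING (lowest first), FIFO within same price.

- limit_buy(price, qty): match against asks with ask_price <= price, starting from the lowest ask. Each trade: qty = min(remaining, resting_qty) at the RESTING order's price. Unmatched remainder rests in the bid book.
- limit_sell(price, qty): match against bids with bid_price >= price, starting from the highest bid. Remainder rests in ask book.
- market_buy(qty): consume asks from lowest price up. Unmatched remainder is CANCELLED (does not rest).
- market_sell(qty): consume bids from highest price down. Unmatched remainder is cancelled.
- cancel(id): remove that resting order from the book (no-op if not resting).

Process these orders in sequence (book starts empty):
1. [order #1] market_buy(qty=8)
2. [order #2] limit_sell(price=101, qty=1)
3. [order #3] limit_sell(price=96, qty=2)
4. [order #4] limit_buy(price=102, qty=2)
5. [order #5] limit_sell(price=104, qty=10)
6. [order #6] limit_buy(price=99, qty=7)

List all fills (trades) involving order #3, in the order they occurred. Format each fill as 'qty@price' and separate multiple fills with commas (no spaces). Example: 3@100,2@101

After op 1 [order #1] market_buy(qty=8): fills=none; bids=[-] asks=[-]
After op 2 [order #2] limit_sell(price=101, qty=1): fills=none; bids=[-] asks=[#2:1@101]
After op 3 [order #3] limit_sell(price=96, qty=2): fills=none; bids=[-] asks=[#3:2@96 #2:1@101]
After op 4 [order #4] limit_buy(price=102, qty=2): fills=#4x#3:2@96; bids=[-] asks=[#2:1@101]
After op 5 [order #5] limit_sell(price=104, qty=10): fills=none; bids=[-] asks=[#2:1@101 #5:10@104]
After op 6 [order #6] limit_buy(price=99, qty=7): fills=none; bids=[#6:7@99] asks=[#2:1@101 #5:10@104]

Answer: 2@96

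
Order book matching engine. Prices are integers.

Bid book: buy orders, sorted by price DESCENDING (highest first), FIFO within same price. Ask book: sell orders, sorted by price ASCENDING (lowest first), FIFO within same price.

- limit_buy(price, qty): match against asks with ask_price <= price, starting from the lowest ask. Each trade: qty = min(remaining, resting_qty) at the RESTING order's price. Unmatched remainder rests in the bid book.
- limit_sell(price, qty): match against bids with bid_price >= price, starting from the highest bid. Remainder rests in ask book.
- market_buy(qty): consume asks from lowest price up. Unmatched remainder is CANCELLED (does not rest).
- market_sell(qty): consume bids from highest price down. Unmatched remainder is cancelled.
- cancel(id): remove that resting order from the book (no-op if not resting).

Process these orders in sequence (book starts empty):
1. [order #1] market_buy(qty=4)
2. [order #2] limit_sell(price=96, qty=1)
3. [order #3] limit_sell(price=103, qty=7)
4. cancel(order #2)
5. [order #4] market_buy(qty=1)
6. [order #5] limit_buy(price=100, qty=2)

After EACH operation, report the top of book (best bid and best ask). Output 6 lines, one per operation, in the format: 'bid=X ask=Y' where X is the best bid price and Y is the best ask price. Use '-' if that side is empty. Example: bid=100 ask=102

After op 1 [order #1] market_buy(qty=4): fills=none; bids=[-] asks=[-]
After op 2 [order #2] limit_sell(price=96, qty=1): fills=none; bids=[-] asks=[#2:1@96]
After op 3 [order #3] limit_sell(price=103, qty=7): fills=none; bids=[-] asks=[#2:1@96 #3:7@103]
After op 4 cancel(order #2): fills=none; bids=[-] asks=[#3:7@103]
After op 5 [order #4] market_buy(qty=1): fills=#4x#3:1@103; bids=[-] asks=[#3:6@103]
After op 6 [order #5] limit_buy(price=100, qty=2): fills=none; bids=[#5:2@100] asks=[#3:6@103]

Answer: bid=- ask=-
bid=- ask=96
bid=- ask=96
bid=- ask=103
bid=- ask=103
bid=100 ask=103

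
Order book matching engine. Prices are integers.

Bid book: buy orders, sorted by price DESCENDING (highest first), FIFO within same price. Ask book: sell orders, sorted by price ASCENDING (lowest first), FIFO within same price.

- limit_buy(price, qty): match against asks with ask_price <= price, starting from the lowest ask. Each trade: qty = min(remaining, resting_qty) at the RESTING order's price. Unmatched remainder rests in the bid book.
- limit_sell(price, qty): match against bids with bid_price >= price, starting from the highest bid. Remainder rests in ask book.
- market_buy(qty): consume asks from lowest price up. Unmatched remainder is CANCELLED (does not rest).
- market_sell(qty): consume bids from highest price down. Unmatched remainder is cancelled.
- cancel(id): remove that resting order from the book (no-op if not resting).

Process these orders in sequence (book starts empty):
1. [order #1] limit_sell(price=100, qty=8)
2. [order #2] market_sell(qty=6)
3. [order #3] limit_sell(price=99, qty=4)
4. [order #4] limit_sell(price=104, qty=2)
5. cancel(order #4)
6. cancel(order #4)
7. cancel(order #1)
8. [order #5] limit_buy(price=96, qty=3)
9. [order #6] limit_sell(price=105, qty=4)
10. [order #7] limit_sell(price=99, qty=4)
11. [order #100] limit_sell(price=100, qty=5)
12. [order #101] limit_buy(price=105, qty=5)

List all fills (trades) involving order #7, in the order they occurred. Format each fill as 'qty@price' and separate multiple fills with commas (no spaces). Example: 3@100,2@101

Answer: 1@99

Derivation:
After op 1 [order #1] limit_sell(price=100, qty=8): fills=none; bids=[-] asks=[#1:8@100]
After op 2 [order #2] market_sell(qty=6): fills=none; bids=[-] asks=[#1:8@100]
After op 3 [order #3] limit_sell(price=99, qty=4): fills=none; bids=[-] asks=[#3:4@99 #1:8@100]
After op 4 [order #4] limit_sell(price=104, qty=2): fills=none; bids=[-] asks=[#3:4@99 #1:8@100 #4:2@104]
After op 5 cancel(order #4): fills=none; bids=[-] asks=[#3:4@99 #1:8@100]
After op 6 cancel(order #4): fills=none; bids=[-] asks=[#3:4@99 #1:8@100]
After op 7 cancel(order #1): fills=none; bids=[-] asks=[#3:4@99]
After op 8 [order #5] limit_buy(price=96, qty=3): fills=none; bids=[#5:3@96] asks=[#3:4@99]
After op 9 [order #6] limit_sell(price=105, qty=4): fills=none; bids=[#5:3@96] asks=[#3:4@99 #6:4@105]
After op 10 [order #7] limit_sell(price=99, qty=4): fills=none; bids=[#5:3@96] asks=[#3:4@99 #7:4@99 #6:4@105]
After op 11 [order #100] limit_sell(price=100, qty=5): fills=none; bids=[#5:3@96] asks=[#3:4@99 #7:4@99 #100:5@100 #6:4@105]
After op 12 [order #101] limit_buy(price=105, qty=5): fills=#101x#3:4@99 #101x#7:1@99; bids=[#5:3@96] asks=[#7:3@99 #100:5@100 #6:4@105]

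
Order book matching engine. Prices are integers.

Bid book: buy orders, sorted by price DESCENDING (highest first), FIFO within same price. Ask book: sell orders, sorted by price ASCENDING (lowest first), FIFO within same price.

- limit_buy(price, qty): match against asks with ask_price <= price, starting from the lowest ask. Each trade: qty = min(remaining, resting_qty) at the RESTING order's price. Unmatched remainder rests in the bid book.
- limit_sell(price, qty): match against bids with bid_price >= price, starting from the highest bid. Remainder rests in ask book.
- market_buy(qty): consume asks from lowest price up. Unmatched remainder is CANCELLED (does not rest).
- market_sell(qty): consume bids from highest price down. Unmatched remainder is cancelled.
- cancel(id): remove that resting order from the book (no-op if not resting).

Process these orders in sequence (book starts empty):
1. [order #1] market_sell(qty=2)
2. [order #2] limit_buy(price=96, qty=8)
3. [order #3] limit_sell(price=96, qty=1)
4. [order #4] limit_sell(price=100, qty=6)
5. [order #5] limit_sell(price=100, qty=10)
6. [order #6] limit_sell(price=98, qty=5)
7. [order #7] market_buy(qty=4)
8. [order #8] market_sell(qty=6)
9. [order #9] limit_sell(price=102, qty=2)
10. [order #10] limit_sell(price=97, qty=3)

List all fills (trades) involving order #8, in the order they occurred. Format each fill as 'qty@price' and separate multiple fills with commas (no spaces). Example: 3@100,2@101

Answer: 6@96

Derivation:
After op 1 [order #1] market_sell(qty=2): fills=none; bids=[-] asks=[-]
After op 2 [order #2] limit_buy(price=96, qty=8): fills=none; bids=[#2:8@96] asks=[-]
After op 3 [order #3] limit_sell(price=96, qty=1): fills=#2x#3:1@96; bids=[#2:7@96] asks=[-]
After op 4 [order #4] limit_sell(price=100, qty=6): fills=none; bids=[#2:7@96] asks=[#4:6@100]
After op 5 [order #5] limit_sell(price=100, qty=10): fills=none; bids=[#2:7@96] asks=[#4:6@100 #5:10@100]
After op 6 [order #6] limit_sell(price=98, qty=5): fills=none; bids=[#2:7@96] asks=[#6:5@98 #4:6@100 #5:10@100]
After op 7 [order #7] market_buy(qty=4): fills=#7x#6:4@98; bids=[#2:7@96] asks=[#6:1@98 #4:6@100 #5:10@100]
After op 8 [order #8] market_sell(qty=6): fills=#2x#8:6@96; bids=[#2:1@96] asks=[#6:1@98 #4:6@100 #5:10@100]
After op 9 [order #9] limit_sell(price=102, qty=2): fills=none; bids=[#2:1@96] asks=[#6:1@98 #4:6@100 #5:10@100 #9:2@102]
After op 10 [order #10] limit_sell(price=97, qty=3): fills=none; bids=[#2:1@96] asks=[#10:3@97 #6:1@98 #4:6@100 #5:10@100 #9:2@102]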